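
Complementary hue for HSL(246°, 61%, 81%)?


Complement = opposite side of color wheel = hue + 180°
H' = (246 + 180) mod 360 = 66°
S and L unchanged.
= HSL(66°, 61%, 81%)


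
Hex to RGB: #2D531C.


2D → 45 (R)
53 → 83 (G)
1C → 28 (B)
= RGB(45, 83, 28)


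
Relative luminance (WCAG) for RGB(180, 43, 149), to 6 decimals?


Linearize each channel (sRGB transfer function): c = v/255; c_lin = c/12.92 if c ≤ 0.04045, else ((c+0.055)/1.055)^2.4
  R: 180/255 ≈ 0.705882 > 0.04045 → ((0.705882+0.055)/1.055)^2.4 ≈ 0.456411
  G: 43/255 ≈ 0.168627 > 0.04045 → ((0.168627+0.055)/1.055)^2.4 ≈ 0.024158
  B: 149/255 ≈ 0.584314 > 0.04045 → ((0.584314+0.055)/1.055)^2.4 ≈ 0.300544
R_lin = 0.456411, G_lin = 0.024158, B_lin = 0.300544
L = 0.2126×R + 0.7152×G + 0.0722×B
L = 0.2126×0.456411 + 0.7152×0.024158 + 0.0722×0.300544
L ≈ 0.136010


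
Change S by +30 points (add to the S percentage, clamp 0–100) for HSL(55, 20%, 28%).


Original S = 20%
Adjustment = +30 percentage points
New S = 20 + (30) = 50
Clamp to [0, 100] → 50
= HSL(55°, 50%, 28%)


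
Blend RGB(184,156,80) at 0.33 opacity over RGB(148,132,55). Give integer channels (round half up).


C = α×F + (1-α)×B, with 1-α = 0.67
R: 0.33×184 + 0.67×148 = 60.72 + 99.16 = 159.88 → 160
G: 0.33×156 + 0.67×132 = 51.48 + 88.44 = 139.92 → 140
B: 0.33×80 + 0.67×55 = 26.40 + 36.85 = 63.25 → 63
= RGB(160, 140, 63)


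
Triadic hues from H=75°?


Triadic: equally spaced at 120° intervals
H1 = 75°
H2 = (75 + 120) mod 360 = 195°
H3 = (75 + 240) mod 360 = 315°
Triadic = 75°, 195°, 315°


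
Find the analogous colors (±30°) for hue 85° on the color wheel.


Base hue: 85°
Left analog: (85 - 30) mod 360 = 55°
Right analog: (85 + 30) mod 360 = 115°
Analogous hues = 55° and 115°


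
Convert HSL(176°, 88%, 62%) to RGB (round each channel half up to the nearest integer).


H=176°, S=0.88, L=0.62
C = (1-|2L-1|)×S = (1-|0.24|)×0.88 = 0.6688
H' = H/60 = 176/60 ≈ 2.9333; X = C×(1-|H' mod 2 - 1|) ≈ 0.6242
m = L - C/2 = 0.62 - 0.3344 = 0.2856
Sector ⌊H'⌋ = 2 → (R',G',B') = (0.0, 0.6688, ≈0.6242)
RGB = ((R'+m)×255, (G'+m)×255, (B'+m)×255) = (72.828, 243.372, 232.0024)
Round half up → RGB(73, 243, 232)


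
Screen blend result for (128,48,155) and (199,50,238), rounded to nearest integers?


Screen: C = 255 - (255-A)×(255-B)/255, rounded to nearest integer
R: 255 - (255-128)×(255-199)/255 = 255 - 7112/255 ≈ 255 - 27.890 = 227.110 → 227
G: 255 - (255-48)×(255-50)/255 = 255 - 42435/255 ≈ 255 - 166.412 = 88.588 → 89
B: 255 - (255-155)×(255-238)/255 = 255 - 1700/255 ≈ 255 - 6.667 = 248.333 → 248
= RGB(227, 89, 248)


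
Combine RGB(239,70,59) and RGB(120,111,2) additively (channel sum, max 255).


Additive: each channel = min(255, C₁+C₂)
R: 239+120 = 359 → 255
G: 70+111 = 181 → 181
B: 59+2 = 61 → 61
= RGB(255, 181, 61)


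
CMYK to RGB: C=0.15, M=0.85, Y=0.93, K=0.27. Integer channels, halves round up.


R = 255 × (1-C) × (1-K) = 255 × 0.85 × 0.73 = 158.2275 → 158
G = 255 × (1-M) × (1-K) = 255 × 0.15 × 0.73 = 27.9225 → 28
B = 255 × (1-Y) × (1-K) = 255 × 0.07 × 0.73 = 13.0305 → 13
= RGB(158, 28, 13)


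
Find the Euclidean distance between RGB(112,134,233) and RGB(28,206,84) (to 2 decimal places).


d = √[(R₁-R₂)² + (G₁-G₂)² + (B₁-B₂)²]
d = √[(112-28)² + (134-206)² + (233-84)²]
d = √[7056 + 5184 + 22201]
d = √34441
d ≈ 185.58


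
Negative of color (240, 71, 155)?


Invert: (255-R, 255-G, 255-B)
R: 255-240 = 15
G: 255-71 = 184
B: 255-155 = 100
= RGB(15, 184, 100)


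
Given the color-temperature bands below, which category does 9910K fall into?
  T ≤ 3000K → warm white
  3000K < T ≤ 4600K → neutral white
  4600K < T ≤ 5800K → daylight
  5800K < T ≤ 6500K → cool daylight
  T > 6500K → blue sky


Temperature: 9910K
9910K > 6500K → blue sky
Classification: blue sky


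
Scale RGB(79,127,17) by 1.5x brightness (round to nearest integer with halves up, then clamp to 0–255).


Multiply each channel by 1.5, round half up, clamp to [0, 255]
R: 79×1.5 = 118.5 → round → 119
G: 127×1.5 = 190.5 → round → 191
B: 17×1.5 = 25.5 → round → 26
= RGB(119, 191, 26)


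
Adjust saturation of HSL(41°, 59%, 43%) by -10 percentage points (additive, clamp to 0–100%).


Original S = 59%
Adjustment = -10 percentage points
New S = 59 + (-10) = 49
Clamp to [0, 100] → 49
= HSL(41°, 49%, 43%)


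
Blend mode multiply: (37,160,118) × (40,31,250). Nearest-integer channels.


Multiply: C = A×B/255, rounded to nearest integer
R: 37×40/255 = 1480/255 ≈ 5.804 → 6
G: 160×31/255 = 4960/255 ≈ 19.451 → 19
B: 118×250/255 = 29500/255 ≈ 115.686 → 116
= RGB(6, 19, 116)


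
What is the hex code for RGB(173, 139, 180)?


R = 173 → AD (hex)
G = 139 → 8B (hex)
B = 180 → B4 (hex)
Hex = #AD8BB4


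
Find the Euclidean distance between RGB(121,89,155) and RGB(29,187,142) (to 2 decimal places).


d = √[(R₁-R₂)² + (G₁-G₂)² + (B₁-B₂)²]
d = √[(121-29)² + (89-187)² + (155-142)²]
d = √[8464 + 9604 + 169]
d = √18237
d ≈ 135.04


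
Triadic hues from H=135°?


Triadic: equally spaced at 120° intervals
H1 = 135°
H2 = (135 + 120) mod 360 = 255°
H3 = (135 + 240) mod 360 = 15°
Triadic = 135°, 255°, 15°


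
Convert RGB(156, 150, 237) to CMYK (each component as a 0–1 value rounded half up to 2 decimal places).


R'=156/255≈0.6118, G'=150/255≈0.5882, B'=237/255≈0.9294
K = 1 - max(R',G',B') = 1 - 237/255 = 18/255 = 0.07058… → 0.07
(1-R'-K)/(1-K) simplifies to (max-R)/max with max = 237:
C = (237-156)/237 = 81/237 = 0.34177… → 0.34
M = (237-150)/237 = 87/237 = 0.36708… → 0.37
Y = (237-237)/237 = 0/237 = 0 → 0.00
= CMYK(0.34, 0.37, 0.00, 0.07)


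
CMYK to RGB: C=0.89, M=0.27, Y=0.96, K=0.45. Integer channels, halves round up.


R = 255 × (1-C) × (1-K) = 255 × 0.11 × 0.55 = 15.4275 → 15
G = 255 × (1-M) × (1-K) = 255 × 0.73 × 0.55 = 102.3825 → 102
B = 255 × (1-Y) × (1-K) = 255 × 0.04 × 0.55 = 5.61 → 6
= RGB(15, 102, 6)


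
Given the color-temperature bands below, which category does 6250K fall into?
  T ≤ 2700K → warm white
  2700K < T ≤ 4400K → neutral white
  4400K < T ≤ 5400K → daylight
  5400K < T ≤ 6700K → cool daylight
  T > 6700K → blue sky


Temperature: 6250K
5400K < 6250K ≤ 6700K → cool daylight
Classification: cool daylight


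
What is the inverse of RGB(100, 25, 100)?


Invert: (255-R, 255-G, 255-B)
R: 255-100 = 155
G: 255-25 = 230
B: 255-100 = 155
= RGB(155, 230, 155)


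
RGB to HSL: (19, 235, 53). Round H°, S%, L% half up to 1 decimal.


Normalize: R'=19/255≈0.0745, G'=235/255≈0.9216, B'=53/255≈0.2078
Max=235/255, Min=19/255, Δ=Max-Min=216/255
L = (Max+Min)/2 = (235+19)/510 = 254/510 = 0.49803… → L = 49.8%
L ≤ 0.5 → S = Δ/(Max+Min) = 216/(235+19) = 216/254 = 0.85039… → S = 85.0%
(the 1/255 factors cancel in S and H, so raw channel differences can be used)
Max is G' → H = 60 × ((B-R)/Δ + 2) = 60 × ((53-19)/216 + 2)
  34/216 + 2 = 0.1574… + 2 = 2.1574…
  H = 60 × 2.1574… = 129.444…° → H = 129.4°
= HSL(129.4°, 85.0%, 49.8%)


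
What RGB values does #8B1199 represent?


8B → 139 (R)
11 → 17 (G)
99 → 153 (B)
= RGB(139, 17, 153)


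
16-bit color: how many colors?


Colors = 2^bits = 2^16
= 65,536 colors


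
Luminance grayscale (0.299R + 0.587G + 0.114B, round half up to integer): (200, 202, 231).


Gray = 0.299×R + 0.587×G + 0.114×B
Gray = 0.299×200 + 0.587×202 + 0.114×231
Gray = 59.800 + 118.574 + 26.334
Gray = 204.708 → round half up → 205
Gray = 205


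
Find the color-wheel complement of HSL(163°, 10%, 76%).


Complement = opposite side of color wheel = hue + 180°
H' = (163 + 180) mod 360 = 343°
S and L unchanged.
= HSL(343°, 10%, 76%)


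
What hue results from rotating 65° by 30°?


New hue = (H + rotation) mod 360
New hue = (65 + 30) mod 360
= 95 mod 360
= 95°


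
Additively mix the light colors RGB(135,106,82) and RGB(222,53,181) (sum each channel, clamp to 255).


Additive: each channel = min(255, C₁+C₂)
R: 135+222 = 357 → 255
G: 106+53 = 159 → 159
B: 82+181 = 263 → 255
= RGB(255, 159, 255)


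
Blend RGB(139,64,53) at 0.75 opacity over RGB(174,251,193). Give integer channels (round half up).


C = α×F + (1-α)×B, with 1-α = 0.25
R: 0.75×139 + 0.25×174 = 104.25 + 43.50 = 147.75 → 148
G: 0.75×64 + 0.25×251 = 48.00 + 62.75 = 110.75 → 111
B: 0.75×53 + 0.25×193 = 39.75 + 48.25 = 88.00 → 88
= RGB(148, 111, 88)


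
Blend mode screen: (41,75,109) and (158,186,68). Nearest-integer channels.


Screen: C = 255 - (255-A)×(255-B)/255, rounded to nearest integer
R: 255 - (255-41)×(255-158)/255 = 255 - 20758/255 ≈ 255 - 81.404 = 173.596 → 174
G: 255 - (255-75)×(255-186)/255 = 255 - 12420/255 ≈ 255 - 48.706 = 206.294 → 206
B: 255 - (255-109)×(255-68)/255 = 255 - 27302/255 ≈ 255 - 107.067 = 147.933 → 148
= RGB(174, 206, 148)


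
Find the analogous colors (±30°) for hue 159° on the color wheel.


Base hue: 159°
Left analog: (159 - 30) mod 360 = 129°
Right analog: (159 + 30) mod 360 = 189°
Analogous hues = 129° and 189°


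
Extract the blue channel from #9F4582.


Color: #9F4582
R = 9F = 159
G = 45 = 69
B = 82 = 130
Blue = 130


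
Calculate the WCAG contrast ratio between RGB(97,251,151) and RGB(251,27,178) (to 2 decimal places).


Linearize each sRGB channel c=v/255: c/12.92 if c ≤ 0.04045 else ((c+0.055)/1.055)^2.4
L = 0.2126×R_lin + 0.7152×G_lin + 0.0722×B_lin
Color 1 (97,251,151):
  R=97: 97/255≈0.3804 > 0.04045 → ((0.3804+0.055)/1.055)^2.4 ≈ 0.11954
  G=251: 251/255≈0.9843 > 0.04045 → ((0.9843+0.055)/1.055)^2.4 ≈ 0.96469
  B=151: 151/255≈0.5922 > 0.04045 → ((0.5922+0.055)/1.055)^2.4 ≈ 0.30947
  L1 = 0.2126×0.11954 + 0.7152×0.96469 + 0.0722×0.30947 ≈ 0.73770
Color 2 (251,27,178):
  R=251: 251/255≈0.9843 > 0.04045 → ((0.9843+0.055)/1.055)^2.4 ≈ 0.96469
  G=27: 27/255≈0.1059 > 0.04045 → ((0.1059+0.055)/1.055)^2.4 ≈ 0.01096
  B=178: 178/255≈0.6980 > 0.04045 → ((0.6980+0.055)/1.055)^2.4 ≈ 0.44520
  L2 = 0.2126×0.96469 + 0.7152×0.01096 + 0.0722×0.44520 ≈ 0.24507
Lighter = 0.73770, Darker = 0.24507
Ratio = (L_lighter + 0.05) / (L_darker + 0.05)
Ratio = (0.73770 + 0.05) / (0.24507 + 0.05) = 0.78770 / 0.29507 ≈ 2.6695
Ratio ≈ 2.67:1


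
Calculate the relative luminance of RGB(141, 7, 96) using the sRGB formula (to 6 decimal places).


Linearize each channel (sRGB transfer function): c = v/255; c_lin = c/12.92 if c ≤ 0.04045, else ((c+0.055)/1.055)^2.4
  R: 141/255 ≈ 0.552941 > 0.04045 → ((0.552941+0.055)/1.055)^2.4 ≈ 0.266356
  G: 7/255 ≈ 0.027451 ≤ 0.04045 → 0.027451/12.92 ≈ 0.002125
  B: 96/255 ≈ 0.376471 > 0.04045 → ((0.376471+0.055)/1.055)^2.4 ≈ 0.116971
R_lin = 0.266356, G_lin = 0.002125, B_lin = 0.116971
L = 0.2126×R + 0.7152×G + 0.0722×B
L = 0.2126×0.266356 + 0.7152×0.002125 + 0.0722×0.116971
L ≈ 0.066592


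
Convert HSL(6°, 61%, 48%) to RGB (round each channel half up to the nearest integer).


H=6°, S=0.61, L=0.48
C = (1-|2L-1|)×S = (1-|-0.04|)×0.61 = 0.5856
H' = H/60 = 6/60 ≈ 0.1000; X = C×(1-|H' mod 2 - 1|) = 0.05856
m = L - C/2 = 0.48 - 0.2928 = 0.1872
Sector ⌊H'⌋ = 0 → (R',G',B') = (0.5856, 0.05856, 0.0)
RGB = ((R'+m)×255, (G'+m)×255, (B'+m)×255) = (197.064, 62.6688, 47.736)
Round half up → RGB(197, 63, 48)


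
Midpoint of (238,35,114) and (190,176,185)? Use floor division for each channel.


Midpoint: each channel = ⌊(C₁+C₂)/2⌋
R: ⌊(238+190)/2⌋ = 214
G: ⌊(35+176)/2⌋ = 105
B: ⌊(114+185)/2⌋ = 149
= RGB(214, 105, 149)


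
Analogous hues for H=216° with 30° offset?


Base hue: 216°
Left analog: (216 - 30) mod 360 = 186°
Right analog: (216 + 30) mod 360 = 246°
Analogous hues = 186° and 246°


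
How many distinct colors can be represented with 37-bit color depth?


Colors = 2^bits = 2^37
= 137,438,953,472 colors


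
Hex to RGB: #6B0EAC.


6B → 107 (R)
0E → 14 (G)
AC → 172 (B)
= RGB(107, 14, 172)


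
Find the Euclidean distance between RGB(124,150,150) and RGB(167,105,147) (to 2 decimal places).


d = √[(R₁-R₂)² + (G₁-G₂)² + (B₁-B₂)²]
d = √[(124-167)² + (150-105)² + (150-147)²]
d = √[1849 + 2025 + 9]
d = √3883
d ≈ 62.31


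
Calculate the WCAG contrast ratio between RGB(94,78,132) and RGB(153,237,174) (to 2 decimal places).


Linearize each sRGB channel c=v/255: c/12.92 if c ≤ 0.04045 else ((c+0.055)/1.055)^2.4
L = 0.2126×R_lin + 0.7152×G_lin + 0.0722×B_lin
Color 1 (94,78,132):
  R=94: 94/255≈0.3686 > 0.04045 → ((0.3686+0.055)/1.055)^2.4 ≈ 0.11193
  G=78: 78/255≈0.3059 > 0.04045 → ((0.3059+0.055)/1.055)^2.4 ≈ 0.07619
  B=132: 132/255≈0.5176 > 0.04045 → ((0.5176+0.055)/1.055)^2.4 ≈ 0.23074
  L1 = 0.2126×0.11193 + 0.7152×0.07619 + 0.0722×0.23074 ≈ 0.09494
Color 2 (153,237,174):
  R=153: 153/255≈0.6000 > 0.04045 → ((0.6000+0.055)/1.055)^2.4 ≈ 0.31855
  G=237: 237/255≈0.9294 > 0.04045 → ((0.9294+0.055)/1.055)^2.4 ≈ 0.84687
  B=174: 174/255≈0.6824 > 0.04045 → ((0.6824+0.055)/1.055)^2.4 ≈ 0.42327
  L2 = 0.2126×0.31855 + 0.7152×0.84687 + 0.0722×0.42327 ≈ 0.70397
Lighter = 0.70397, Darker = 0.09494
Ratio = (L_lighter + 0.05) / (L_darker + 0.05)
Ratio = (0.70397 + 0.05) / (0.09494 + 0.05) = 0.75397 / 0.14494 ≈ 5.2018
Ratio ≈ 5.20:1


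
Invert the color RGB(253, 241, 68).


Invert: (255-R, 255-G, 255-B)
R: 255-253 = 2
G: 255-241 = 14
B: 255-68 = 187
= RGB(2, 14, 187)


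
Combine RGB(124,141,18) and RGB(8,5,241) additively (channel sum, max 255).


Additive: each channel = min(255, C₁+C₂)
R: 124+8 = 132 → 132
G: 141+5 = 146 → 146
B: 18+241 = 259 → 255
= RGB(132, 146, 255)


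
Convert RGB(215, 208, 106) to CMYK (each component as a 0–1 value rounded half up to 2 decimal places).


R'=215/255≈0.8431, G'=208/255≈0.8157, B'=106/255≈0.4157
K = 1 - max(R',G',B') = 1 - 215/255 = 40/255 = 0.15686… → 0.16
(1-R'-K)/(1-K) simplifies to (max-R)/max with max = 215:
C = (215-215)/215 = 0/215 = 0 → 0.00
M = (215-208)/215 = 7/215 = 0.03255… → 0.03
Y = (215-106)/215 = 109/215 = 0.50697… → 0.51
= CMYK(0.00, 0.03, 0.51, 0.16)


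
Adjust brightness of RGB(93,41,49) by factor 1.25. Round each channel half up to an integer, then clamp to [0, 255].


Multiply each channel by 1.25, round half up, clamp to [0, 255]
R: 93×1.25 = 116.25 → round → 116
G: 41×1.25 = 51.25 → round → 51
B: 49×1.25 = 61.25 → round → 61
= RGB(116, 51, 61)


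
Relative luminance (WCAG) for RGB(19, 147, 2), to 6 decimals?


Linearize each channel (sRGB transfer function): c = v/255; c_lin = c/12.92 if c ≤ 0.04045, else ((c+0.055)/1.055)^2.4
  R: 19/255 ≈ 0.074510 > 0.04045 → ((0.074510+0.055)/1.055)^2.4 ≈ 0.006512
  G: 147/255 ≈ 0.576471 > 0.04045 → ((0.576471+0.055)/1.055)^2.4 ≈ 0.291771
  B: 2/255 ≈ 0.007843 ≤ 0.04045 → 0.007843/12.92 ≈ 0.000607
R_lin = 0.006512, G_lin = 0.291771, B_lin = 0.000607
L = 0.2126×R + 0.7152×G + 0.0722×B
L = 0.2126×0.006512 + 0.7152×0.291771 + 0.0722×0.000607
L ≈ 0.210103


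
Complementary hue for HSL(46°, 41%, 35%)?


Complement = opposite side of color wheel = hue + 180°
H' = (46 + 180) mod 360 = 226°
S and L unchanged.
= HSL(226°, 41%, 35%)


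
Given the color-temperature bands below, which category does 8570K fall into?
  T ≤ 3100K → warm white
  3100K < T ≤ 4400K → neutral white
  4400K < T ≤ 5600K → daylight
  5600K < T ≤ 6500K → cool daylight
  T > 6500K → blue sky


Temperature: 8570K
8570K > 6500K → blue sky
Classification: blue sky


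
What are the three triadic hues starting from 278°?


Triadic: equally spaced at 120° intervals
H1 = 278°
H2 = (278 + 120) mod 360 = 38°
H3 = (278 + 240) mod 360 = 158°
Triadic = 278°, 38°, 158°


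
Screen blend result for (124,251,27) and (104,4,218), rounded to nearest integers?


Screen: C = 255 - (255-A)×(255-B)/255, rounded to nearest integer
R: 255 - (255-124)×(255-104)/255 = 255 - 19781/255 ≈ 255 - 77.573 = 177.427 → 177
G: 255 - (255-251)×(255-4)/255 = 255 - 1004/255 ≈ 255 - 3.937 = 251.063 → 251
B: 255 - (255-27)×(255-218)/255 = 255 - 8436/255 ≈ 255 - 33.082 = 221.918 → 222
= RGB(177, 251, 222)


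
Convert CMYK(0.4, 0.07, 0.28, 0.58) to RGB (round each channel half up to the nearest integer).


R = 255 × (1-C) × (1-K) = 255 × 0.60 × 0.42 = 64.26 → 64
G = 255 × (1-M) × (1-K) = 255 × 0.93 × 0.42 = 99.603 → 100
B = 255 × (1-Y) × (1-K) = 255 × 0.72 × 0.42 = 77.112 → 77
= RGB(64, 100, 77)


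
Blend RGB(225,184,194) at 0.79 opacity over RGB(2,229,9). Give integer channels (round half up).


C = α×F + (1-α)×B, with 1-α = 0.21
R: 0.79×225 + 0.21×2 = 177.75 + 0.42 = 178.17 → 178
G: 0.79×184 + 0.21×229 = 145.36 + 48.09 = 193.45 → 193
B: 0.79×194 + 0.21×9 = 153.26 + 1.89 = 155.15 → 155
= RGB(178, 193, 155)


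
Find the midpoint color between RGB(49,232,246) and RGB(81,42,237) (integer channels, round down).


Midpoint: each channel = ⌊(C₁+C₂)/2⌋
R: ⌊(49+81)/2⌋ = 65
G: ⌊(232+42)/2⌋ = 137
B: ⌊(246+237)/2⌋ = 241
= RGB(65, 137, 241)


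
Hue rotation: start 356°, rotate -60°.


New hue = (H + rotation) mod 360
New hue = (356 -60) mod 360
= 296 mod 360
= 296°


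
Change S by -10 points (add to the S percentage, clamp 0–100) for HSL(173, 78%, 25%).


Original S = 78%
Adjustment = -10 percentage points
New S = 78 + (-10) = 68
Clamp to [0, 100] → 68
= HSL(173°, 68%, 25%)


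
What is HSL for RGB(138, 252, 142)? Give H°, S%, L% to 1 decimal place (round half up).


Normalize: R'=138/255≈0.5412, G'=252/255≈0.9882, B'=142/255≈0.5569
Max=252/255, Min=138/255, Δ=Max-Min=114/255
L = (Max+Min)/2 = (252+138)/510 = 390/510 = 0.76470… → L = 76.5%
L > 0.5 → S = Δ/(2-Max-Min) = 114/(510-252-138) = 114/120 = 0.95 → S = 95.0%
(the 1/255 factors cancel in S and H, so raw channel differences can be used)
Max is G' → H = 60 × ((B-R)/Δ + 2) = 60 × ((142-138)/114 + 2)
  4/114 + 2 = 0.0350… + 2 = 2.0350…
  H = 60 × 2.0350… = 122.105…° → H = 122.1°
= HSL(122.1°, 95.0%, 76.5%)


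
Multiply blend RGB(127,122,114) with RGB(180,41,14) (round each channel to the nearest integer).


Multiply: C = A×B/255, rounded to nearest integer
R: 127×180/255 = 22860/255 ≈ 89.647 → 90
G: 122×41/255 = 5002/255 ≈ 19.616 → 20
B: 114×14/255 = 1596/255 ≈ 6.259 → 6
= RGB(90, 20, 6)


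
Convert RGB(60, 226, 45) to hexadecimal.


R = 60 → 3C (hex)
G = 226 → E2 (hex)
B = 45 → 2D (hex)
Hex = #3CE22D


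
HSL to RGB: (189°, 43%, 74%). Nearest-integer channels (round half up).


H=189°, S=0.43, L=0.74
C = (1-|2L-1|)×S = (1-|0.48|)×0.43 = 0.2236
H' = H/60 = 189/60 ≈ 3.1500; X = C×(1-|H' mod 2 - 1|) = 0.19006
m = L - C/2 = 0.74 - 0.1118 = 0.6282
Sector ⌊H'⌋ = 3 → (R',G',B') = (0.0, 0.19006, 0.2236)
RGB = ((R'+m)×255, (G'+m)×255, (B'+m)×255) = (160.191, 208.6563, 217.209)
Round half up → RGB(160, 209, 217)


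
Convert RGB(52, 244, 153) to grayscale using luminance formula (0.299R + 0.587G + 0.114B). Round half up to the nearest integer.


Gray = 0.299×R + 0.587×G + 0.114×B
Gray = 0.299×52 + 0.587×244 + 0.114×153
Gray = 15.548 + 143.228 + 17.442
Gray = 176.218 → round half up → 176
Gray = 176


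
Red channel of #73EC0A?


Color: #73EC0A
R = 73 = 115
G = EC = 236
B = 0A = 10
Red = 115


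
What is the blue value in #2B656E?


Color: #2B656E
R = 2B = 43
G = 65 = 101
B = 6E = 110
Blue = 110


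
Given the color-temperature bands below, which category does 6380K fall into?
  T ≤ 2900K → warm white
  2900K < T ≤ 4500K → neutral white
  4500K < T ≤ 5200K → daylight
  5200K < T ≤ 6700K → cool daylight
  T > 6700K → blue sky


Temperature: 6380K
5200K < 6380K ≤ 6700K → cool daylight
Classification: cool daylight


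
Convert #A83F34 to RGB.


A8 → 168 (R)
3F → 63 (G)
34 → 52 (B)
= RGB(168, 63, 52)


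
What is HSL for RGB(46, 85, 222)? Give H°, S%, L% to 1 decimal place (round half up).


Normalize: R'=46/255≈0.1804, G'=85/255≈0.3333, B'=222/255≈0.8706
Max=222/255, Min=46/255, Δ=Max-Min=176/255
L = (Max+Min)/2 = (222+46)/510 = 268/510 = 0.52549… → L = 52.5%
L > 0.5 → S = Δ/(2-Max-Min) = 176/(510-222-46) = 176/242 = 0.72727… → S = 72.7%
(the 1/255 factors cancel in S and H, so raw channel differences can be used)
Max is B' → H = 60 × ((R-G)/Δ + 4) = 60 × ((46-85)/176 + 4)
  -39/176 + 4 = -0.2215… + 4 = 3.7784…
  H = 60 × 3.7784… = 226.704…° → H = 226.7°
= HSL(226.7°, 72.7%, 52.5%)


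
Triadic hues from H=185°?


Triadic: equally spaced at 120° intervals
H1 = 185°
H2 = (185 + 120) mod 360 = 305°
H3 = (185 + 240) mod 360 = 65°
Triadic = 185°, 305°, 65°


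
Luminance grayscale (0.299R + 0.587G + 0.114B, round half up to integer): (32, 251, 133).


Gray = 0.299×R + 0.587×G + 0.114×B
Gray = 0.299×32 + 0.587×251 + 0.114×133
Gray = 9.568 + 147.337 + 15.162
Gray = 172.067 → round half up → 172
Gray = 172


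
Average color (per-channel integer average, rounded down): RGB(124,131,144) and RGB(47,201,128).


Midpoint: each channel = ⌊(C₁+C₂)/2⌋
R: ⌊(124+47)/2⌋ = 85
G: ⌊(131+201)/2⌋ = 166
B: ⌊(144+128)/2⌋ = 136
= RGB(85, 166, 136)


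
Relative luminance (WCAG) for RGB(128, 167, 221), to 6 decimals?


Linearize each channel (sRGB transfer function): c = v/255; c_lin = c/12.92 if c ≤ 0.04045, else ((c+0.055)/1.055)^2.4
  R: 128/255 ≈ 0.501961 > 0.04045 → ((0.501961+0.055)/1.055)^2.4 ≈ 0.215861
  G: 167/255 ≈ 0.654902 > 0.04045 → ((0.654902+0.055)/1.055)^2.4 ≈ 0.386429
  B: 221/255 ≈ 0.866667 > 0.04045 → ((0.866667+0.055)/1.055)^2.4 ≈ 0.723055
R_lin = 0.215861, G_lin = 0.386429, B_lin = 0.723055
L = 0.2126×R + 0.7152×G + 0.0722×B
L = 0.2126×0.215861 + 0.7152×0.386429 + 0.0722×0.723055
L ≈ 0.374471


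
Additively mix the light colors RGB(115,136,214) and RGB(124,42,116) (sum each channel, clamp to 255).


Additive: each channel = min(255, C₁+C₂)
R: 115+124 = 239 → 239
G: 136+42 = 178 → 178
B: 214+116 = 330 → 255
= RGB(239, 178, 255)


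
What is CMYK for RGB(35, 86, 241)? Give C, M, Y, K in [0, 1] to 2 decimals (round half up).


R'=35/255≈0.1373, G'=86/255≈0.3373, B'=241/255≈0.9451
K = 1 - max(R',G',B') = 1 - 241/255 = 14/255 = 0.05490… → 0.05
(1-R'-K)/(1-K) simplifies to (max-R)/max with max = 241:
C = (241-35)/241 = 206/241 = 0.85477… → 0.85
M = (241-86)/241 = 155/241 = 0.64315… → 0.64
Y = (241-241)/241 = 0/241 = 0 → 0.00
= CMYK(0.85, 0.64, 0.00, 0.05)


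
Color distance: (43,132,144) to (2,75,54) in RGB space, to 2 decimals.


d = √[(R₁-R₂)² + (G₁-G₂)² + (B₁-B₂)²]
d = √[(43-2)² + (132-75)² + (144-54)²]
d = √[1681 + 3249 + 8100]
d = √13030
d ≈ 114.15


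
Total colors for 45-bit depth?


Colors = 2^bits = 2^45
= 35,184,372,088,832 colors


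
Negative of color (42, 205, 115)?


Invert: (255-R, 255-G, 255-B)
R: 255-42 = 213
G: 255-205 = 50
B: 255-115 = 140
= RGB(213, 50, 140)


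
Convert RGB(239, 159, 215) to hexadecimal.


R = 239 → EF (hex)
G = 159 → 9F (hex)
B = 215 → D7 (hex)
Hex = #EF9FD7


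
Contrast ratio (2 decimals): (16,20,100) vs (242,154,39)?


Linearize each sRGB channel c=v/255: c/12.92 if c ≤ 0.04045 else ((c+0.055)/1.055)^2.4
L = 0.2126×R_lin + 0.7152×G_lin + 0.0722×B_lin
Color 1 (16,20,100):
  R=16: 16/255≈0.0627 > 0.04045 → ((0.0627+0.055)/1.055)^2.4 ≈ 0.00518
  G=20: 20/255≈0.0784 > 0.04045 → ((0.0784+0.055)/1.055)^2.4 ≈ 0.00700
  B=100: 100/255≈0.3922 > 0.04045 → ((0.3922+0.055)/1.055)^2.4 ≈ 0.12744
  L1 = 0.2126×0.00518 + 0.7152×0.00700 + 0.0722×0.12744 ≈ 0.01531
Color 2 (242,154,39):
  R=242: 242/255≈0.9490 > 0.04045 → ((0.9490+0.055)/1.055)^2.4 ≈ 0.88792
  G=154: 154/255≈0.6039 > 0.04045 → ((0.6039+0.055)/1.055)^2.4 ≈ 0.32314
  B=39: 39/255≈0.1529 > 0.04045 → ((0.1529+0.055)/1.055)^2.4 ≈ 0.02029
  L2 = 0.2126×0.88792 + 0.7152×0.32314 + 0.0722×0.02029 ≈ 0.42135
Lighter = 0.42135, Darker = 0.01531
Ratio = (L_lighter + 0.05) / (L_darker + 0.05)
Ratio = (0.42135 + 0.05) / (0.01531 + 0.05) = 0.47135 / 0.06531 ≈ 7.2176
Ratio ≈ 7.22:1


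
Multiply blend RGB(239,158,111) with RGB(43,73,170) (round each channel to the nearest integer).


Multiply: C = A×B/255, rounded to nearest integer
R: 239×43/255 = 10277/255 ≈ 40.302 → 40
G: 158×73/255 = 11534/255 ≈ 45.231 → 45
B: 111×170/255 = 18870/255 ≈ 74.000 → 74
= RGB(40, 45, 74)


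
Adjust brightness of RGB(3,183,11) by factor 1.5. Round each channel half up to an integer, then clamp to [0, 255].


Multiply each channel by 1.5, round half up, clamp to [0, 255]
R: 3×1.5 = 4.5 → round → 5
G: 183×1.5 = 274.5 → round → 275 → clamp → 255
B: 11×1.5 = 16.5 → round → 17
= RGB(5, 255, 17)


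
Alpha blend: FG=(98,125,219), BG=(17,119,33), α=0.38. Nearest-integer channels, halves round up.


C = α×F + (1-α)×B, with 1-α = 0.62
R: 0.38×98 + 0.62×17 = 37.24 + 10.54 = 47.78 → 48
G: 0.38×125 + 0.62×119 = 47.50 + 73.78 = 121.28 → 121
B: 0.38×219 + 0.62×33 = 83.22 + 20.46 = 103.68 → 104
= RGB(48, 121, 104)


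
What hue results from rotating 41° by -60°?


New hue = (H + rotation) mod 360
New hue = (41 -60) mod 360
= -19 mod 360
= 341°


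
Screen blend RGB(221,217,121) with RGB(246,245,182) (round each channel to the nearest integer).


Screen: C = 255 - (255-A)×(255-B)/255, rounded to nearest integer
R: 255 - (255-221)×(255-246)/255 = 255 - 306/255 ≈ 255 - 1.200 = 253.800 → 254
G: 255 - (255-217)×(255-245)/255 = 255 - 380/255 ≈ 255 - 1.490 = 253.510 → 254
B: 255 - (255-121)×(255-182)/255 = 255 - 9782/255 ≈ 255 - 38.361 = 216.639 → 217
= RGB(254, 254, 217)


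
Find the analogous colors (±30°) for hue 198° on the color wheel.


Base hue: 198°
Left analog: (198 - 30) mod 360 = 168°
Right analog: (198 + 30) mod 360 = 228°
Analogous hues = 168° and 228°


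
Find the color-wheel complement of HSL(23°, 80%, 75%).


Complement = opposite side of color wheel = hue + 180°
H' = (23 + 180) mod 360 = 203°
S and L unchanged.
= HSL(203°, 80%, 75%)


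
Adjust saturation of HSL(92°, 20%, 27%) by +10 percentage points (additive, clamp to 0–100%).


Original S = 20%
Adjustment = +10 percentage points
New S = 20 + (10) = 30
Clamp to [0, 100] → 30
= HSL(92°, 30%, 27%)


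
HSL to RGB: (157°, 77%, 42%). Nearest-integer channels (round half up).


H=157°, S=0.77, L=0.42
C = (1-|2L-1|)×S = (1-|-0.16|)×0.77 = 0.6468
H' = H/60 = 157/60 ≈ 2.6167; X = C×(1-|H' mod 2 - 1|) = 0.39886
m = L - C/2 = 0.42 - 0.3234 = 0.0966
Sector ⌊H'⌋ = 2 → (R',G',B') = (0.0, 0.6468, 0.39886)
RGB = ((R'+m)×255, (G'+m)×255, (B'+m)×255) = (24.633, 189.567, 126.3423)
Round half up → RGB(25, 190, 126)


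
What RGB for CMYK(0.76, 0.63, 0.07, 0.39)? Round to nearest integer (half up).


R = 255 × (1-C) × (1-K) = 255 × 0.24 × 0.61 = 37.332 → 37
G = 255 × (1-M) × (1-K) = 255 × 0.37 × 0.61 = 57.5535 → 58
B = 255 × (1-Y) × (1-K) = 255 × 0.93 × 0.61 = 144.6615 → 145
= RGB(37, 58, 145)


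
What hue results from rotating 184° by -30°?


New hue = (H + rotation) mod 360
New hue = (184 -30) mod 360
= 154 mod 360
= 154°


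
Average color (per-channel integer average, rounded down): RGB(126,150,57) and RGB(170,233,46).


Midpoint: each channel = ⌊(C₁+C₂)/2⌋
R: ⌊(126+170)/2⌋ = 148
G: ⌊(150+233)/2⌋ = 191
B: ⌊(57+46)/2⌋ = 51
= RGB(148, 191, 51)


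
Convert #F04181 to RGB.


F0 → 240 (R)
41 → 65 (G)
81 → 129 (B)
= RGB(240, 65, 129)


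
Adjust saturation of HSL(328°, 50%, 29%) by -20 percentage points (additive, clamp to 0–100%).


Original S = 50%
Adjustment = -20 percentage points
New S = 50 + (-20) = 30
Clamp to [0, 100] → 30
= HSL(328°, 30%, 29%)


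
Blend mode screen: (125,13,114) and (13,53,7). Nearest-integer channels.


Screen: C = 255 - (255-A)×(255-B)/255, rounded to nearest integer
R: 255 - (255-125)×(255-13)/255 = 255 - 31460/255 ≈ 255 - 123.373 = 131.627 → 132
G: 255 - (255-13)×(255-53)/255 = 255 - 48884/255 ≈ 255 - 191.702 = 63.298 → 63
B: 255 - (255-114)×(255-7)/255 = 255 - 34968/255 ≈ 255 - 137.129 = 117.871 → 118
= RGB(132, 63, 118)


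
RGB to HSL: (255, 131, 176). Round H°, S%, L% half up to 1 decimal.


Normalize: R'=255/255≈1.0000, G'=131/255≈0.5137, B'=176/255≈0.6902
Max=255/255, Min=131/255, Δ=Max-Min=124/255
L = (Max+Min)/2 = (255+131)/510 = 386/510 = 0.75686… → L = 75.7%
L > 0.5 → S = Δ/(2-Max-Min) = 124/(510-255-131) = 124/124 = 1 → S = 100.0%
(the 1/255 factors cancel in S and H, so raw channel differences can be used)
Max is R' → H = 60 × (((G-B)/Δ) mod 6) = 60 × (((131-176)/124) mod 6)
  (-45)/124 = -0.3629…; negative, so add 6 → 5.6370…
  H = 60 × 5.6370… = 338.225…° → H = 338.2°
= HSL(338.2°, 100.0%, 75.7%)


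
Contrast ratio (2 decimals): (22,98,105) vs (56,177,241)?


Linearize each sRGB channel c=v/255: c/12.92 if c ≤ 0.04045 else ((c+0.055)/1.055)^2.4
L = 0.2126×R_lin + 0.7152×G_lin + 0.0722×B_lin
Color 1 (22,98,105):
  R=22: 22/255≈0.0863 > 0.04045 → ((0.0863+0.055)/1.055)^2.4 ≈ 0.00802
  G=98: 98/255≈0.3843 > 0.04045 → ((0.3843+0.055)/1.055)^2.4 ≈ 0.12214
  B=105: 105/255≈0.4118 > 0.04045 → ((0.4118+0.055)/1.055)^2.4 ≈ 0.14126
  L1 = 0.2126×0.00802 + 0.7152×0.12214 + 0.0722×0.14126 ≈ 0.09926
Color 2 (56,177,241):
  R=56: 56/255≈0.2196 > 0.04045 → ((0.2196+0.055)/1.055)^2.4 ≈ 0.03955
  G=177: 177/255≈0.6941 > 0.04045 → ((0.6941+0.055)/1.055)^2.4 ≈ 0.43966
  B=241: 241/255≈0.9451 > 0.04045 → ((0.9451+0.055)/1.055)^2.4 ≈ 0.87962
  L2 = 0.2126×0.03955 + 0.7152×0.43966 + 0.0722×0.87962 ≈ 0.38636
Lighter = 0.38636, Darker = 0.09926
Ratio = (L_lighter + 0.05) / (L_darker + 0.05)
Ratio = (0.38636 + 0.05) / (0.09926 + 0.05) = 0.43636 / 0.14926 ≈ 2.9235
Ratio ≈ 2.92:1


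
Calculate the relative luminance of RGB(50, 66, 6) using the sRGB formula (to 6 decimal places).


Linearize each channel (sRGB transfer function): c = v/255; c_lin = c/12.92 if c ≤ 0.04045, else ((c+0.055)/1.055)^2.4
  R: 50/255 ≈ 0.196078 > 0.04045 → ((0.196078+0.055)/1.055)^2.4 ≈ 0.031896
  G: 66/255 ≈ 0.258824 > 0.04045 → ((0.258824+0.055)/1.055)^2.4 ≈ 0.054480
  B: 6/255 ≈ 0.023529 ≤ 0.04045 → 0.023529/12.92 ≈ 0.001821
R_lin = 0.031896, G_lin = 0.054480, B_lin = 0.001821
L = 0.2126×R + 0.7152×G + 0.0722×B
L = 0.2126×0.031896 + 0.7152×0.054480 + 0.0722×0.001821
L ≈ 0.045877


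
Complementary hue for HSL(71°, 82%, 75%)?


Complement = opposite side of color wheel = hue + 180°
H' = (71 + 180) mod 360 = 251°
S and L unchanged.
= HSL(251°, 82%, 75%)


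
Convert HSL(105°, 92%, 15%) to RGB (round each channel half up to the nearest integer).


H=105°, S=0.92, L=0.15
C = (1-|2L-1|)×S = (1-|-0.70|)×0.92 = 0.276
H' = H/60 = 105/60 ≈ 1.7500; X = C×(1-|H' mod 2 - 1|) = 0.069
m = L - C/2 = 0.15 - 0.138 = 0.012
Sector ⌊H'⌋ = 1 → (R',G',B') = (0.069, 0.276, 0.0)
RGB = ((R'+m)×255, (G'+m)×255, (B'+m)×255) = (20.655, 73.44, 3.06)
Round half up → RGB(21, 73, 3)


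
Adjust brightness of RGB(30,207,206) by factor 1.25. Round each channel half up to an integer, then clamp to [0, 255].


Multiply each channel by 1.25, round half up, clamp to [0, 255]
R: 30×1.25 = 37.5 → round → 38
G: 207×1.25 = 258.75 → round → 259 → clamp → 255
B: 206×1.25 = 257.5 → round → 258 → clamp → 255
= RGB(38, 255, 255)


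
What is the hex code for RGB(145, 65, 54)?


R = 145 → 91 (hex)
G = 65 → 41 (hex)
B = 54 → 36 (hex)
Hex = #914136


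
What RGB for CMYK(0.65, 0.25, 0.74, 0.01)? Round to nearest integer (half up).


R = 255 × (1-C) × (1-K) = 255 × 0.35 × 0.99 = 88.3575 → 88
G = 255 × (1-M) × (1-K) = 255 × 0.75 × 0.99 = 189.3375 → 189
B = 255 × (1-Y) × (1-K) = 255 × 0.26 × 0.99 = 65.637 → 66
= RGB(88, 189, 66)


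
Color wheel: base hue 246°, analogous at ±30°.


Base hue: 246°
Left analog: (246 - 30) mod 360 = 216°
Right analog: (246 + 30) mod 360 = 276°
Analogous hues = 216° and 276°


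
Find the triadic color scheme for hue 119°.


Triadic: equally spaced at 120° intervals
H1 = 119°
H2 = (119 + 120) mod 360 = 239°
H3 = (119 + 240) mod 360 = 359°
Triadic = 119°, 239°, 359°


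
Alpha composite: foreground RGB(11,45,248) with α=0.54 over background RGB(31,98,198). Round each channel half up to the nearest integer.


C = α×F + (1-α)×B, with 1-α = 0.46
R: 0.54×11 + 0.46×31 = 5.94 + 14.26 = 20.20 → 20
G: 0.54×45 + 0.46×98 = 24.30 + 45.08 = 69.38 → 69
B: 0.54×248 + 0.46×198 = 133.92 + 91.08 = 225.00 → 225
= RGB(20, 69, 225)


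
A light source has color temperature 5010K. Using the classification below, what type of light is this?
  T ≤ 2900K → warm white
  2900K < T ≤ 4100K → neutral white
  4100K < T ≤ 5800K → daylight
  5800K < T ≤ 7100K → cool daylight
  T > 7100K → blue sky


Temperature: 5010K
4100K < 5010K ≤ 5800K → daylight
Classification: daylight


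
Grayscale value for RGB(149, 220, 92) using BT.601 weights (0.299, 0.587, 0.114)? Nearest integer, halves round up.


Gray = 0.299×R + 0.587×G + 0.114×B
Gray = 0.299×149 + 0.587×220 + 0.114×92
Gray = 44.551 + 129.140 + 10.488
Gray = 184.179 → round half up → 184
Gray = 184


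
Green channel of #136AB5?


Color: #136AB5
R = 13 = 19
G = 6A = 106
B = B5 = 181
Green = 106


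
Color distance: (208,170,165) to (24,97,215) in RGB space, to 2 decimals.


d = √[(R₁-R₂)² + (G₁-G₂)² + (B₁-B₂)²]
d = √[(208-24)² + (170-97)² + (165-215)²]
d = √[33856 + 5329 + 2500]
d = √41685
d ≈ 204.17


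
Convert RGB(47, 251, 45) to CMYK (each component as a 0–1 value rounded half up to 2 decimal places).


R'=47/255≈0.1843, G'=251/255≈0.9843, B'=45/255≈0.1765
K = 1 - max(R',G',B') = 1 - 251/255 = 4/255 = 0.01568… → 0.02
(1-R'-K)/(1-K) simplifies to (max-R)/max with max = 251:
C = (251-47)/251 = 204/251 = 0.81274… → 0.81
M = (251-251)/251 = 0/251 = 0 → 0.00
Y = (251-45)/251 = 206/251 = 0.82071… → 0.82
= CMYK(0.81, 0.00, 0.82, 0.02)


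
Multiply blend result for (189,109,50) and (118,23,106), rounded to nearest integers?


Multiply: C = A×B/255, rounded to nearest integer
R: 189×118/255 = 22302/255 ≈ 87.459 → 87
G: 109×23/255 = 2507/255 ≈ 9.831 → 10
B: 50×106/255 = 5300/255 ≈ 20.784 → 21
= RGB(87, 10, 21)


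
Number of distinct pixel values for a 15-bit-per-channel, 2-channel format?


Total bits = 15 bits/channel × 2 channels = 30 bits
Distinct pixel values = 2^30
= 1,073,741,824 pixel values


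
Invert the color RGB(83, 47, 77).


Invert: (255-R, 255-G, 255-B)
R: 255-83 = 172
G: 255-47 = 208
B: 255-77 = 178
= RGB(172, 208, 178)


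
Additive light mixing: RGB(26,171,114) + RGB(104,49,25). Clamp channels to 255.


Additive: each channel = min(255, C₁+C₂)
R: 26+104 = 130 → 130
G: 171+49 = 220 → 220
B: 114+25 = 139 → 139
= RGB(130, 220, 139)


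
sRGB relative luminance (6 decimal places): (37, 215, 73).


Linearize each channel (sRGB transfer function): c = v/255; c_lin = c/12.92 if c ≤ 0.04045, else ((c+0.055)/1.055)^2.4
  R: 37/255 ≈ 0.145098 > 0.04045 → ((0.145098+0.055)/1.055)^2.4 ≈ 0.018500
  G: 215/255 ≈ 0.843137 > 0.04045 → ((0.843137+0.055)/1.055)^2.4 ≈ 0.679542
  B: 73/255 ≈ 0.286275 > 0.04045 → ((0.286275+0.055)/1.055)^2.4 ≈ 0.066626
R_lin = 0.018500, G_lin = 0.679542, B_lin = 0.066626
L = 0.2126×R + 0.7152×G + 0.0722×B
L = 0.2126×0.018500 + 0.7152×0.679542 + 0.0722×0.066626
L ≈ 0.494752


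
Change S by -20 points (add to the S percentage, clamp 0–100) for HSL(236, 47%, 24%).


Original S = 47%
Adjustment = -20 percentage points
New S = 47 + (-20) = 27
Clamp to [0, 100] → 27
= HSL(236°, 27%, 24%)


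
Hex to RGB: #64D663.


64 → 100 (R)
D6 → 214 (G)
63 → 99 (B)
= RGB(100, 214, 99)


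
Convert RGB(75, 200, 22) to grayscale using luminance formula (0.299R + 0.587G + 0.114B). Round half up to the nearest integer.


Gray = 0.299×R + 0.587×G + 0.114×B
Gray = 0.299×75 + 0.587×200 + 0.114×22
Gray = 22.425 + 117.400 + 2.508
Gray = 142.333 → round half up → 142
Gray = 142


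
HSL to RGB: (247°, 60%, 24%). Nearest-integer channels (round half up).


H=247°, S=0.60, L=0.24
C = (1-|2L-1|)×S = (1-|-0.52|)×0.60 = 0.288
H' = H/60 = 247/60 ≈ 4.1167; X = C×(1-|H' mod 2 - 1|) = 0.0336
m = L - C/2 = 0.24 - 0.144 = 0.096
Sector ⌊H'⌋ = 4 → (R',G',B') = (0.0336, 0.0, 0.288)
RGB = ((R'+m)×255, (G'+m)×255, (B'+m)×255) = (33.048, 24.48, 97.92)
Round half up → RGB(33, 24, 98)


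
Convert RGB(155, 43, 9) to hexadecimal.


R = 155 → 9B (hex)
G = 43 → 2B (hex)
B = 9 → 09 (hex)
Hex = #9B2B09


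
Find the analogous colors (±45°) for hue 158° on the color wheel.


Base hue: 158°
Left analog: (158 - 45) mod 360 = 113°
Right analog: (158 + 45) mod 360 = 203°
Analogous hues = 113° and 203°


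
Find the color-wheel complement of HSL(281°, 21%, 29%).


Complement = opposite side of color wheel = hue + 180°
H' = (281 + 180) mod 360 = 101°
S and L unchanged.
= HSL(101°, 21%, 29%)


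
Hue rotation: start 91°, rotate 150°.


New hue = (H + rotation) mod 360
New hue = (91 + 150) mod 360
= 241 mod 360
= 241°


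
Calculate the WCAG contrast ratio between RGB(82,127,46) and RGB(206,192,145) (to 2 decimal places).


Linearize each sRGB channel c=v/255: c/12.92 if c ≤ 0.04045 else ((c+0.055)/1.055)^2.4
L = 0.2126×R_lin + 0.7152×G_lin + 0.0722×B_lin
Color 1 (82,127,46):
  R=82: 82/255≈0.3216 > 0.04045 → ((0.3216+0.055)/1.055)^2.4 ≈ 0.08438
  G=127: 127/255≈0.4980 > 0.04045 → ((0.4980+0.055)/1.055)^2.4 ≈ 0.21223
  B=46: 46/255≈0.1804 > 0.04045 → ((0.1804+0.055)/1.055)^2.4 ≈ 0.02732
  L1 = 0.2126×0.08438 + 0.7152×0.21223 + 0.0722×0.02732 ≈ 0.17170
Color 2 (206,192,145):
  R=206: 206/255≈0.8078 > 0.04045 → ((0.8078+0.055)/1.055)^2.4 ≈ 0.61721
  G=192: 192/255≈0.7529 > 0.04045 → ((0.7529+0.055)/1.055)^2.4 ≈ 0.52712
  B=145: 145/255≈0.5686 > 0.04045 → ((0.5686+0.055)/1.055)^2.4 ≈ 0.28315
  L2 = 0.2126×0.61721 + 0.7152×0.52712 + 0.0722×0.28315 ≈ 0.52865
Lighter = 0.52865, Darker = 0.17170
Ratio = (L_lighter + 0.05) / (L_darker + 0.05)
Ratio = (0.52865 + 0.05) / (0.17170 + 0.05) = 0.57865 / 0.22170 ≈ 2.6101
Ratio ≈ 2.61:1


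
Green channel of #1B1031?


Color: #1B1031
R = 1B = 27
G = 10 = 16
B = 31 = 49
Green = 16


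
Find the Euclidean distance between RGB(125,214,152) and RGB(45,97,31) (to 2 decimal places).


d = √[(R₁-R₂)² + (G₁-G₂)² + (B₁-B₂)²]
d = √[(125-45)² + (214-97)² + (152-31)²]
d = √[6400 + 13689 + 14641]
d = √34730
d ≈ 186.36


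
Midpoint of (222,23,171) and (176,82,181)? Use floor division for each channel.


Midpoint: each channel = ⌊(C₁+C₂)/2⌋
R: ⌊(222+176)/2⌋ = 199
G: ⌊(23+82)/2⌋ = 52
B: ⌊(171+181)/2⌋ = 176
= RGB(199, 52, 176)


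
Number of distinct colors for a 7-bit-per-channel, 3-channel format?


Total bits = 7 bits/channel × 3 channels = 21 bits
Distinct colors = 2^21
= 2,097,152 colors


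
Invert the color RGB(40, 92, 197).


Invert: (255-R, 255-G, 255-B)
R: 255-40 = 215
G: 255-92 = 163
B: 255-197 = 58
= RGB(215, 163, 58)


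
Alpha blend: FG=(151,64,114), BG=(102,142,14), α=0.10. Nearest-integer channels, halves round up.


C = α×F + (1-α)×B, with 1-α = 0.90
R: 0.10×151 + 0.90×102 = 15.10 + 91.80 = 106.90 → 107
G: 0.10×64 + 0.90×142 = 6.40 + 127.80 = 134.20 → 134
B: 0.10×114 + 0.90×14 = 11.40 + 12.60 = 24.00 → 24
= RGB(107, 134, 24)
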